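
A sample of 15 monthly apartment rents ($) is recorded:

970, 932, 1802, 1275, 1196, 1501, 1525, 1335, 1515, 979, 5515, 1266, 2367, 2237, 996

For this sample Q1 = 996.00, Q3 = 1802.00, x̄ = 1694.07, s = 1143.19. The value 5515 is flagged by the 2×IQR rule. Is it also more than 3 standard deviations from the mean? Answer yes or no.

yes

z = (5515 − 1694.07) / 1143.19 = 3.34.
|z| = 3.34 > 3.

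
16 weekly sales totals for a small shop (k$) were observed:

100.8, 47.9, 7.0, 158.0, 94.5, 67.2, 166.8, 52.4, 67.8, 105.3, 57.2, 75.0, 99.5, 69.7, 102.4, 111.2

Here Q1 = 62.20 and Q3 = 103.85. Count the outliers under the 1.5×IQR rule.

1

IQR = 41.65; fences at 62.20 − 62.475 = -0.275 and 103.85 + 62.475 = 166.325.
Outside the cutoffs: 166.8.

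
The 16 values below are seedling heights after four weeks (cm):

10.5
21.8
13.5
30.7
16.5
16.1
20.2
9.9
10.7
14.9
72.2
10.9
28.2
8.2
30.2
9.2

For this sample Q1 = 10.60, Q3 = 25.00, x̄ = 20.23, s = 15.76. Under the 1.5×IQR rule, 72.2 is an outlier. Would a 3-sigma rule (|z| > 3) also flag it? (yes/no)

z = (72.2 − 20.23) / 15.76 = 3.30.
|z| = 3.30 > 3.

yes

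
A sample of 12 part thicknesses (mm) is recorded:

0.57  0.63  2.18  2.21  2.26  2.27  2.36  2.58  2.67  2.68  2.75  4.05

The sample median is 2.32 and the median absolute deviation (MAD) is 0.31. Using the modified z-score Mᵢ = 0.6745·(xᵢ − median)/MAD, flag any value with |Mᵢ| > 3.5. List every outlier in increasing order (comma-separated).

|Mᵢ| > 3.5 ⇔ |xᵢ − 2.32| > 3.5·0.31/0.6745 = 1.61.
So outliers lie outside [0.71, 3.93].
0.57: M = -3.81 → outlier.
0.63: M = -3.68 → outlier.
4.05: M = 3.76 → outlier.

0.57, 0.63, 4.05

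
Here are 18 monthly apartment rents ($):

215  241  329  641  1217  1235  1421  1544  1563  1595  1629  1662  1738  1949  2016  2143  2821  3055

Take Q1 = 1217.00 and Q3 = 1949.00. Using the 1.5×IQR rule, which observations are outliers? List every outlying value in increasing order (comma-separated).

IQR = Q3 − Q1 = 1949.00 − 1217.00 = 732.00.
Lower fence = Q1 − 1.5·IQR = 1217.00 − 1098.00 = 119.00.
Upper fence = Q3 + 1.5·IQR = 1949.00 + 1098.00 = 3047.00.
3055 > 3047.00 → outlier.
All remaining values lie within [119.00, 3047.00].

3055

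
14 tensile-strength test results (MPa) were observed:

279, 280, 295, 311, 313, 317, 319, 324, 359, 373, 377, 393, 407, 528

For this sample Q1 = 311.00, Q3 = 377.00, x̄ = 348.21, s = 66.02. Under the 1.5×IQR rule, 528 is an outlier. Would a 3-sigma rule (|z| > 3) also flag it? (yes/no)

no

z = (528 − 348.21) / 66.02 = 2.72.
|z| = 2.72 ≤ 3.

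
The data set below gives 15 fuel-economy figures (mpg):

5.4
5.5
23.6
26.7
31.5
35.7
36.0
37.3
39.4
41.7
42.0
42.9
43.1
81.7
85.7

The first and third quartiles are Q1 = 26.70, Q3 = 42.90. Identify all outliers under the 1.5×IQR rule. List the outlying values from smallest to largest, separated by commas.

81.7, 85.7

IQR = Q3 − Q1 = 42.90 − 26.70 = 16.20.
Lower fence = Q1 − 1.5·IQR = 26.70 − 24.30 = 2.40.
Upper fence = Q3 + 1.5·IQR = 42.90 + 24.30 = 67.20.
81.7 > 67.20 → outlier.
85.7 > 67.20 → outlier.
All remaining values lie within [2.40, 67.20].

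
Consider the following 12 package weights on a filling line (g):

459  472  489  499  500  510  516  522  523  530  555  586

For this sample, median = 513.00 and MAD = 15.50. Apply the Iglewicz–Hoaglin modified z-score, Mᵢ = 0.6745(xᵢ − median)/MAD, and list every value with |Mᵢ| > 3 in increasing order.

|Mᵢ| > 3 ⇔ |xᵢ − 513.00| > 3·15.50/0.6745 = 68.94.
So outliers lie outside [444.06, 581.94].
586: M = 3.18 → outlier.

586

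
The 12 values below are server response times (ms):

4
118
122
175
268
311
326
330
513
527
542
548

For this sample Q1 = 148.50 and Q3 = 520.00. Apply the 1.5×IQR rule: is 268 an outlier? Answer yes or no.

IQR = Q3 − Q1 = 520.00 − 148.50 = 371.50.
Lower fence = Q1 − 1.5·IQR = 148.50 − 557.25 = -408.75.
Upper fence = Q3 + 1.5·IQR = 520.00 + 557.25 = 1077.25.
268 lies within [-408.75, 1077.25].

no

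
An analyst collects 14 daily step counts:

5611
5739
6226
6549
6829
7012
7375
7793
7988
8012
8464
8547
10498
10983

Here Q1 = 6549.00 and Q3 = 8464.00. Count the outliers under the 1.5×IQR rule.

0

IQR = 1915.00; fences at 6549.00 − 2872.50 = 3676.50 and 8464.00 + 2872.50 = 11336.50.
Every value lies within the cutoffs.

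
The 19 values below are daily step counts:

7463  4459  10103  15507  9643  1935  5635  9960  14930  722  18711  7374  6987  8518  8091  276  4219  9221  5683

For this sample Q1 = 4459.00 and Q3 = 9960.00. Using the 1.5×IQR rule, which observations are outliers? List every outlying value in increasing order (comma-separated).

IQR = Q3 − Q1 = 9960.00 − 4459.00 = 5501.00.
Lower fence = Q1 − 1.5·IQR = 4459.00 − 8251.50 = -3792.50.
Upper fence = Q3 + 1.5·IQR = 9960.00 + 8251.50 = 18211.50.
18711 > 18211.50 → outlier.
All remaining values lie within [-3792.50, 18211.50].

18711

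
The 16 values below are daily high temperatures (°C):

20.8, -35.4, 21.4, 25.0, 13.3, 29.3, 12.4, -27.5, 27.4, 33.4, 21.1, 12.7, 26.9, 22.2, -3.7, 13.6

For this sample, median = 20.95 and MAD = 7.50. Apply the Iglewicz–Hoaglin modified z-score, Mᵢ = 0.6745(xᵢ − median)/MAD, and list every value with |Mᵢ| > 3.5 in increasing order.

-35.4, -27.5

|Mᵢ| > 3.5 ⇔ |xᵢ − 20.95| > 3.5·7.50/0.6745 = 38.92.
So outliers lie outside [-17.97, 59.87].
-35.4: M = -5.07 → outlier.
-27.5: M = -4.36 → outlier.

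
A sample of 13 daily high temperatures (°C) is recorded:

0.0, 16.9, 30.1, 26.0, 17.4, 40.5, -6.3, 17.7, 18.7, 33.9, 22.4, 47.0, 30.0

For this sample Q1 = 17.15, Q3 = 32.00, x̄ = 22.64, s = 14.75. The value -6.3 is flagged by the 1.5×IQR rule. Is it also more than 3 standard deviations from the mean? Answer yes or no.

z = (-6.3 − 22.64) / 14.75 = -1.96.
|z| = 1.96 ≤ 3.

no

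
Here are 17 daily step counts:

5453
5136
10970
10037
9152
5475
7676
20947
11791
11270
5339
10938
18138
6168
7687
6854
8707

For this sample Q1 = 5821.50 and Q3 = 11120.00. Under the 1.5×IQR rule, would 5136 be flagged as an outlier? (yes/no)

IQR = Q3 − Q1 = 11120.00 − 5821.50 = 5298.50.
Lower fence = Q1 − 1.5·IQR = 5821.50 − 7947.75 = -2126.25.
Upper fence = Q3 + 1.5·IQR = 11120.00 + 7947.75 = 19067.75.
5136 lies within [-2126.25, 19067.75].

no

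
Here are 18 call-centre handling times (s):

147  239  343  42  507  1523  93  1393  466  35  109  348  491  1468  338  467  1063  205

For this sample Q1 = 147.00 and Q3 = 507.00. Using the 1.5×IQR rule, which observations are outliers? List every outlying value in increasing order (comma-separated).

1063, 1393, 1468, 1523

IQR = Q3 − Q1 = 507.00 − 147.00 = 360.00.
Lower fence = Q1 − 1.5·IQR = 147.00 − 540.00 = -393.00.
Upper fence = Q3 + 1.5·IQR = 507.00 + 540.00 = 1047.00.
1063 > 1047.00 → outlier.
1393 > 1047.00 → outlier.
1468 > 1047.00 → outlier.
1523 > 1047.00 → outlier.
All remaining values lie within [-393.00, 1047.00].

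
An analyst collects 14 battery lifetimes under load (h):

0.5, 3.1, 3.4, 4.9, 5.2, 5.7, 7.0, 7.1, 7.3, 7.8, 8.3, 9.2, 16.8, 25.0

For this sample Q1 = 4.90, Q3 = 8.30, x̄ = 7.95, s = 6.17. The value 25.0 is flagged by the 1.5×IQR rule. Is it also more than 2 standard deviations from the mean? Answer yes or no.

z = (25.0 − 7.95) / 6.17 = 2.76.
|z| = 2.76 > 2.

yes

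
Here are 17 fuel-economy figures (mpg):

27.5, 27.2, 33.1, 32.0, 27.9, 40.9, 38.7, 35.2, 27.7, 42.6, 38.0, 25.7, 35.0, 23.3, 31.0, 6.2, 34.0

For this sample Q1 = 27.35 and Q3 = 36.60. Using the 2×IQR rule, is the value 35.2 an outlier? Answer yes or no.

IQR = Q3 − Q1 = 36.60 − 27.35 = 9.25.
Lower fence = Q1 − 2·IQR = 27.35 − 18.50 = 8.85.
Upper fence = Q3 + 2·IQR = 36.60 + 18.50 = 55.10.
35.2 lies within [8.85, 55.10].

no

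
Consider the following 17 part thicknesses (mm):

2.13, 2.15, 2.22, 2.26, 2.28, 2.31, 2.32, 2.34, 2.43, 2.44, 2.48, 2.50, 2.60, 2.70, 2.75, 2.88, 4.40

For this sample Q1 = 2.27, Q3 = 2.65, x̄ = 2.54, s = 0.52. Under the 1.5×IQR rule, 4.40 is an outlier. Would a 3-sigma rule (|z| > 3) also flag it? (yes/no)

yes

z = (4.40 − 2.54) / 0.52 = 3.58.
|z| = 3.58 > 3.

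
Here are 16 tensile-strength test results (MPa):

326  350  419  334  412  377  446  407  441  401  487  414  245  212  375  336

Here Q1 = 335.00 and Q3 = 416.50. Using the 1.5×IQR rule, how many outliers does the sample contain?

IQR = 81.50; fences at 335.00 − 122.25 = 212.75 and 416.50 + 122.25 = 538.75.
Outside the cutoffs: 212.

1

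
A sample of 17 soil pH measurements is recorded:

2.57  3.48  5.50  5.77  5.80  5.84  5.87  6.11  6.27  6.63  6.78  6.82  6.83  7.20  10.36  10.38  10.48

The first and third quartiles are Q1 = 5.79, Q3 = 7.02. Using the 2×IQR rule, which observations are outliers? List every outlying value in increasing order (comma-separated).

IQR = Q3 − Q1 = 7.02 − 5.79 = 1.23.
Lower fence = Q1 − 2·IQR = 5.79 − 2.46 = 3.33.
Upper fence = Q3 + 2·IQR = 7.02 + 2.46 = 9.48.
2.57 < 3.33 → outlier.
10.36 > 9.48 → outlier.
10.38 > 9.48 → outlier.
10.48 > 9.48 → outlier.
All remaining values lie within [3.33, 9.48].

2.57, 10.36, 10.38, 10.48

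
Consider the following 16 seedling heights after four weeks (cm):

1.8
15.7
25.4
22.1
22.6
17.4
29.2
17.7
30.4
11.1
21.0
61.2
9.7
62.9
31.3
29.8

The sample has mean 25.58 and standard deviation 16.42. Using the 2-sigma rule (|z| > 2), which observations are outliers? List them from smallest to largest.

61.2, 62.9

Cutoffs at x̄ ± 2s: 25.58 ± 2·16.42 = [-7.26, 58.42].
61.2: z = 2.17, |z| > 2 → outlier.
62.9: z = 2.27, |z| > 2 → outlier.
Every other value lies within [-7.26, 58.42].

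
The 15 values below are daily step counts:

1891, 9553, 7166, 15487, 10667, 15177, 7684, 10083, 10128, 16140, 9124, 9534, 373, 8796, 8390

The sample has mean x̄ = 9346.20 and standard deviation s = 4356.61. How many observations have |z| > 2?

Cutoffs: x̄ ± 2s = [632.98, 18059.42].
Outside the cutoffs: 373.

1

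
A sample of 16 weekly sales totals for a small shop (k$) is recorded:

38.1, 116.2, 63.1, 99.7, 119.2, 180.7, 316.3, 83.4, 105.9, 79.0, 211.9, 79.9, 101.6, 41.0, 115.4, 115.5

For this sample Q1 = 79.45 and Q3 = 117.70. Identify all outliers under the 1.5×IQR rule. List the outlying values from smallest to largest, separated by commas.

180.7, 211.9, 316.3

IQR = Q3 − Q1 = 117.70 − 79.45 = 38.25.
Lower fence = Q1 − 1.5·IQR = 79.45 − 57.375 = 22.075.
Upper fence = Q3 + 1.5·IQR = 117.70 + 57.375 = 175.075.
180.7 > 175.075 → outlier.
211.9 > 175.075 → outlier.
316.3 > 175.075 → outlier.
All remaining values lie within [22.075, 175.075].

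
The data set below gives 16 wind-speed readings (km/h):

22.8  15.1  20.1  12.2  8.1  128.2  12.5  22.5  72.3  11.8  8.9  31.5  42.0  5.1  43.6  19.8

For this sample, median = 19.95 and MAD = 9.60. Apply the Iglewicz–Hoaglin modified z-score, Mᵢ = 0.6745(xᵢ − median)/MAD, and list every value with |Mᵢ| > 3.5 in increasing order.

72.3, 128.2

|Mᵢ| > 3.5 ⇔ |xᵢ − 19.95| > 3.5·9.60/0.6745 = 49.81.
So outliers lie outside [-29.86, 69.76].
72.3: M = 3.68 → outlier.
128.2: M = 7.61 → outlier.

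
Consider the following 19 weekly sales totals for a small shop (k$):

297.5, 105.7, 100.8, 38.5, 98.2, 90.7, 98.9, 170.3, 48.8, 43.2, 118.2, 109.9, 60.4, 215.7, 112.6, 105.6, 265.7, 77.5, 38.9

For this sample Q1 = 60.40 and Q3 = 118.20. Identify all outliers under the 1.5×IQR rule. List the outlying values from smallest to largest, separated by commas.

IQR = Q3 − Q1 = 118.20 − 60.40 = 57.80.
Lower fence = Q1 − 1.5·IQR = 60.40 − 86.70 = -26.30.
Upper fence = Q3 + 1.5·IQR = 118.20 + 86.70 = 204.90.
215.7 > 204.90 → outlier.
265.7 > 204.90 → outlier.
297.5 > 204.90 → outlier.
All remaining values lie within [-26.30, 204.90].

215.7, 265.7, 297.5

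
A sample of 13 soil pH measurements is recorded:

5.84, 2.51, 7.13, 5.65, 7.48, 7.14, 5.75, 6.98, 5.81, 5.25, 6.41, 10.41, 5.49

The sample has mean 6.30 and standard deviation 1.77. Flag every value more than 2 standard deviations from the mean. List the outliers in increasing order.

2.51, 10.41

Cutoffs at x̄ ± 2s: 6.30 ± 2·1.77 = [2.76, 9.84].
2.51: z = -2.14, |z| > 2 → outlier.
10.41: z = 2.32, |z| > 2 → outlier.
Every other value lies within [2.76, 9.84].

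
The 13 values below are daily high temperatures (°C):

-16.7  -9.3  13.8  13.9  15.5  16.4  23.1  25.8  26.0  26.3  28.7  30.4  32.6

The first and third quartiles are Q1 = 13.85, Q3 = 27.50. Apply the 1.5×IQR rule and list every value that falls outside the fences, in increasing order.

-16.7, -9.3

IQR = Q3 − Q1 = 27.50 − 13.85 = 13.65.
Lower fence = Q1 − 1.5·IQR = 13.85 − 20.475 = -6.625.
Upper fence = Q3 + 1.5·IQR = 27.50 + 20.475 = 47.975.
-16.7 < -6.625 → outlier.
-9.3 < -6.625 → outlier.
All remaining values lie within [-6.625, 47.975].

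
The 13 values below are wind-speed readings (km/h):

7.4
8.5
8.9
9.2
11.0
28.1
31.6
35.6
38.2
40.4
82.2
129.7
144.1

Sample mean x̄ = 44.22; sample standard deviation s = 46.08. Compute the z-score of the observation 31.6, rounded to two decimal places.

-0.27

z = (31.6 − 44.22) / 46.08 = -0.27.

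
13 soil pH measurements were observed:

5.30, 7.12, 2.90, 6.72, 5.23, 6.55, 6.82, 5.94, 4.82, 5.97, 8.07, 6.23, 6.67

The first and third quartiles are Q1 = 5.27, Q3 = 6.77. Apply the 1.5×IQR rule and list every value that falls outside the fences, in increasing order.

2.90

IQR = Q3 − Q1 = 6.77 − 5.27 = 1.50.
Lower fence = Q1 − 1.5·IQR = 5.27 − 2.25 = 3.02.
Upper fence = Q3 + 1.5·IQR = 6.77 + 2.25 = 9.02.
2.90 < 3.02 → outlier.
All remaining values lie within [3.02, 9.02].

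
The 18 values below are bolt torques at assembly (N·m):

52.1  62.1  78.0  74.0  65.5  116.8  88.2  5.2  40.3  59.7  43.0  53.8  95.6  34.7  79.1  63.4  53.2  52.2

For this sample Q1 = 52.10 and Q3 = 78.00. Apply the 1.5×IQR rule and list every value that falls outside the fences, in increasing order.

IQR = Q3 − Q1 = 78.00 − 52.10 = 25.90.
Lower fence = Q1 − 1.5·IQR = 52.10 − 38.85 = 13.25.
Upper fence = Q3 + 1.5·IQR = 78.00 + 38.85 = 116.85.
5.2 < 13.25 → outlier.
All remaining values lie within [13.25, 116.85].

5.2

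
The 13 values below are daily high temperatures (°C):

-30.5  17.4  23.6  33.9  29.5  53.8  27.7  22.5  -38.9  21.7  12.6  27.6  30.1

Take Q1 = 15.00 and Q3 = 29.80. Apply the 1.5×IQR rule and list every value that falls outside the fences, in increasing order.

-38.9, -30.5, 53.8

IQR = Q3 − Q1 = 29.80 − 15.00 = 14.80.
Lower fence = Q1 − 1.5·IQR = 15.00 − 22.20 = -7.20.
Upper fence = Q3 + 1.5·IQR = 29.80 + 22.20 = 52.00.
-38.9 < -7.20 → outlier.
-30.5 < -7.20 → outlier.
53.8 > 52.00 → outlier.
All remaining values lie within [-7.20, 52.00].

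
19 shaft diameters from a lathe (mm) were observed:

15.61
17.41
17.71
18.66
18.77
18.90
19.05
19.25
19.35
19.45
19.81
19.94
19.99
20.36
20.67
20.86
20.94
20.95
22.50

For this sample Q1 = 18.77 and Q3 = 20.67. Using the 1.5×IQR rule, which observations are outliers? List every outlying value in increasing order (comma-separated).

IQR = Q3 − Q1 = 20.67 − 18.77 = 1.90.
Lower fence = Q1 − 1.5·IQR = 18.77 − 2.85 = 15.92.
Upper fence = Q3 + 1.5·IQR = 20.67 + 2.85 = 23.52.
15.61 < 15.92 → outlier.
All remaining values lie within [15.92, 23.52].

15.61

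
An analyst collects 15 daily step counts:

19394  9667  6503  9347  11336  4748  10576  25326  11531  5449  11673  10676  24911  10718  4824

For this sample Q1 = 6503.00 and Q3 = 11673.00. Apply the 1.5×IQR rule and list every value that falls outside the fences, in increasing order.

24911, 25326

IQR = Q3 − Q1 = 11673.00 − 6503.00 = 5170.00.
Lower fence = Q1 − 1.5·IQR = 6503.00 − 7755.00 = -1252.00.
Upper fence = Q3 + 1.5·IQR = 11673.00 + 7755.00 = 19428.00.
24911 > 19428.00 → outlier.
25326 > 19428.00 → outlier.
All remaining values lie within [-1252.00, 19428.00].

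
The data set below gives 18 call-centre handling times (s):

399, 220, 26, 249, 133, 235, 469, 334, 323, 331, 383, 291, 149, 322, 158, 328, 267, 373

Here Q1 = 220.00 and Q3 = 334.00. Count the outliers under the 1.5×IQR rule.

1

IQR = 114.00; fences at 220.00 − 171.00 = 49.00 and 334.00 + 171.00 = 505.00.
Outside the cutoffs: 26.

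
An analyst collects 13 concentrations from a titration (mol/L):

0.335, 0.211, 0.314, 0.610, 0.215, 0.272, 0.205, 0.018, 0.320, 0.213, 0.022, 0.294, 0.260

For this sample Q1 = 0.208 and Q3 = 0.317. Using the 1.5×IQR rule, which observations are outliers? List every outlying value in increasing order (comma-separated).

IQR = Q3 − Q1 = 0.317 − 0.208 = 0.109.
Lower fence = Q1 − 1.5·IQR = 0.208 − 0.1635 = 0.0445.
Upper fence = Q3 + 1.5·IQR = 0.317 + 0.1635 = 0.4805.
0.018 < 0.0445 → outlier.
0.022 < 0.0445 → outlier.
0.610 > 0.4805 → outlier.
All remaining values lie within [0.0445, 0.4805].

0.018, 0.022, 0.610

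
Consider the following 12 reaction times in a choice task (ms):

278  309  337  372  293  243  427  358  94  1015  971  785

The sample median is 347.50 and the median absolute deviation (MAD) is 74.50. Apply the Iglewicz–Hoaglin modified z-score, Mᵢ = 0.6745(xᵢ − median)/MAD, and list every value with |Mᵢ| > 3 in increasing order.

|Mᵢ| > 3 ⇔ |xᵢ − 347.50| > 3·74.50/0.6745 = 331.36.
So outliers lie outside [16.14, 678.86].
785: M = 3.96 → outlier.
971: M = 5.64 → outlier.
1015: M = 6.04 → outlier.

785, 971, 1015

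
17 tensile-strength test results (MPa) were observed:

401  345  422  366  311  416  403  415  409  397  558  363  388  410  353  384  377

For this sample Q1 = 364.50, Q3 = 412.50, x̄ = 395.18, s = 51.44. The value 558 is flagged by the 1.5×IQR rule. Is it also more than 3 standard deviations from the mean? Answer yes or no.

z = (558 − 395.18) / 51.44 = 3.17.
|z| = 3.17 > 3.

yes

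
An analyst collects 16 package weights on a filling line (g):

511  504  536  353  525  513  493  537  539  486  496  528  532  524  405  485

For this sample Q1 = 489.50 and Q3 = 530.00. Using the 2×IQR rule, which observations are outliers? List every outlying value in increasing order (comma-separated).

353, 405

IQR = Q3 − Q1 = 530.00 − 489.50 = 40.50.
Lower fence = Q1 − 2·IQR = 489.50 − 81.00 = 408.50.
Upper fence = Q3 + 2·IQR = 530.00 + 81.00 = 611.00.
353 < 408.50 → outlier.
405 < 408.50 → outlier.
All remaining values lie within [408.50, 611.00].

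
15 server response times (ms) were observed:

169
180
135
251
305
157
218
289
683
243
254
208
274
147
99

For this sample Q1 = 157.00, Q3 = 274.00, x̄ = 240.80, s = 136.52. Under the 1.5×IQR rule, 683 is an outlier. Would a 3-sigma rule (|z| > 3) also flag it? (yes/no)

z = (683 − 240.80) / 136.52 = 3.24.
|z| = 3.24 > 3.

yes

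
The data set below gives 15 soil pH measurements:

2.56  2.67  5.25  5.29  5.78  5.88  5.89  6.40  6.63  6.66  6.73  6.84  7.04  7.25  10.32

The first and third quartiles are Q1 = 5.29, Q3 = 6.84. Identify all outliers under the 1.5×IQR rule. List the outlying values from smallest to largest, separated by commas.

IQR = Q3 − Q1 = 6.84 − 5.29 = 1.55.
Lower fence = Q1 − 1.5·IQR = 5.29 − 2.325 = 2.965.
Upper fence = Q3 + 1.5·IQR = 6.84 + 2.325 = 9.165.
2.56 < 2.965 → outlier.
2.67 < 2.965 → outlier.
10.32 > 9.165 → outlier.
All remaining values lie within [2.965, 9.165].

2.56, 2.67, 10.32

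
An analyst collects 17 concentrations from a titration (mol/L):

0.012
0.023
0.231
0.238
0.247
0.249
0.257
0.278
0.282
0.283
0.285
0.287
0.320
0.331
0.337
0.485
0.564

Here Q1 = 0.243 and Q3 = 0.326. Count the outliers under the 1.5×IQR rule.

4

IQR = 0.083; fences at 0.243 − 0.1245 = 0.1185 and 0.326 + 0.1245 = 0.4505.
Outside the cutoffs: 0.012, 0.023, 0.485, 0.564.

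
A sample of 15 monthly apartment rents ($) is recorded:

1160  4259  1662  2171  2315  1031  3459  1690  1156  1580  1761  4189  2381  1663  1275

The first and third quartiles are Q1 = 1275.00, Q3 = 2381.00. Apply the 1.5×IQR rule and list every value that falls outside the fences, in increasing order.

IQR = Q3 − Q1 = 2381.00 − 1275.00 = 1106.00.
Lower fence = Q1 − 1.5·IQR = 1275.00 − 1659.00 = -384.00.
Upper fence = Q3 + 1.5·IQR = 2381.00 + 1659.00 = 4040.00.
4189 > 4040.00 → outlier.
4259 > 4040.00 → outlier.
All remaining values lie within [-384.00, 4040.00].

4189, 4259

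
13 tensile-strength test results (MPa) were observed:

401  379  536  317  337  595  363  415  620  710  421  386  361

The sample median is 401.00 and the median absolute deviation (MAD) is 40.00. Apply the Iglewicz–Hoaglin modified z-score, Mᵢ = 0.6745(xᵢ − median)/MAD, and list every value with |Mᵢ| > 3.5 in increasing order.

|Mᵢ| > 3.5 ⇔ |xᵢ − 401.00| > 3.5·40.00/0.6745 = 207.56.
So outliers lie outside [193.44, 608.56].
620: M = 3.69 → outlier.
710: M = 5.21 → outlier.

620, 710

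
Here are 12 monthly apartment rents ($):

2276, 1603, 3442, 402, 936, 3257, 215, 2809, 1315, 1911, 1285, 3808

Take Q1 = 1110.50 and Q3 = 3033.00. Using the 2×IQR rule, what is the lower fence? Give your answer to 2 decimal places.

IQR = Q3 − Q1 = 3033.00 − 1110.50 = 1922.50.
Lower fence = Q1 − 2·IQR = 1110.50 − 3845.00 = -2734.50.
Upper fence = Q3 + 2·IQR = 3033.00 + 3845.00 = 6878.00.

-2734.50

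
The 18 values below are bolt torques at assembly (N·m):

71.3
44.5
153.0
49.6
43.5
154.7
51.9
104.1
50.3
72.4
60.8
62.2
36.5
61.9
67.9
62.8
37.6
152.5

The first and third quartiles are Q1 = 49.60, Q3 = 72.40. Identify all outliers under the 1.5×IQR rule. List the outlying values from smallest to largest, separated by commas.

152.5, 153.0, 154.7

IQR = Q3 − Q1 = 72.40 − 49.60 = 22.80.
Lower fence = Q1 − 1.5·IQR = 49.60 − 34.20 = 15.40.
Upper fence = Q3 + 1.5·IQR = 72.40 + 34.20 = 106.60.
152.5 > 106.60 → outlier.
153.0 > 106.60 → outlier.
154.7 > 106.60 → outlier.
All remaining values lie within [15.40, 106.60].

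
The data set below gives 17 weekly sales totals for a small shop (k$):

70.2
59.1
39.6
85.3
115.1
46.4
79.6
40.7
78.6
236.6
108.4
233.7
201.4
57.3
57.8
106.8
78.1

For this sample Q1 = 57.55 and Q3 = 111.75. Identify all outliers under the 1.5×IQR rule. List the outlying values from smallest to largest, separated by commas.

201.4, 233.7, 236.6

IQR = Q3 − Q1 = 111.75 − 57.55 = 54.20.
Lower fence = Q1 − 1.5·IQR = 57.55 − 81.30 = -23.75.
Upper fence = Q3 + 1.5·IQR = 111.75 + 81.30 = 193.05.
201.4 > 193.05 → outlier.
233.7 > 193.05 → outlier.
236.6 > 193.05 → outlier.
All remaining values lie within [-23.75, 193.05].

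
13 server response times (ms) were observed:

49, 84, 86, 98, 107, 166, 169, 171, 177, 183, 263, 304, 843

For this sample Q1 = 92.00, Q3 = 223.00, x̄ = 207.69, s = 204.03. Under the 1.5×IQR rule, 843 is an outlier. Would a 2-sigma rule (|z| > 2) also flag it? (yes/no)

yes

z = (843 − 207.69) / 204.03 = 3.11.
|z| = 3.11 > 2.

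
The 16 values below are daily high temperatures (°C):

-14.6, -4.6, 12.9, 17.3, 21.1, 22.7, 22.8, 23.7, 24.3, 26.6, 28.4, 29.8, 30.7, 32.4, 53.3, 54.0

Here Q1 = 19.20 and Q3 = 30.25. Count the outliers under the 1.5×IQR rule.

IQR = 11.05; fences at 19.20 − 16.575 = 2.625 and 30.25 + 16.575 = 46.825.
Outside the cutoffs: -14.6, -4.6, 53.3, 54.0.

4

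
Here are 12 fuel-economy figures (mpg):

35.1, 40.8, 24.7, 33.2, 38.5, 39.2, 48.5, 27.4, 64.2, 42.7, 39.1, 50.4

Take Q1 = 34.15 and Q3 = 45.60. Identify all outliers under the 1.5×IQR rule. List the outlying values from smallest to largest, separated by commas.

IQR = Q3 − Q1 = 45.60 − 34.15 = 11.45.
Lower fence = Q1 − 1.5·IQR = 34.15 − 17.175 = 16.975.
Upper fence = Q3 + 1.5·IQR = 45.60 + 17.175 = 62.775.
64.2 > 62.775 → outlier.
All remaining values lie within [16.975, 62.775].

64.2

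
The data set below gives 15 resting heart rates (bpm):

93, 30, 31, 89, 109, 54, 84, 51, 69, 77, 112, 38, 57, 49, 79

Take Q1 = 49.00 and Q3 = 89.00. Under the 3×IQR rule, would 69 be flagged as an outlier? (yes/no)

no

IQR = Q3 − Q1 = 89.00 − 49.00 = 40.00.
Lower fence = Q1 − 3·IQR = 49.00 − 120.00 = -71.00.
Upper fence = Q3 + 3·IQR = 89.00 + 120.00 = 209.00.
69 lies within [-71.00, 209.00].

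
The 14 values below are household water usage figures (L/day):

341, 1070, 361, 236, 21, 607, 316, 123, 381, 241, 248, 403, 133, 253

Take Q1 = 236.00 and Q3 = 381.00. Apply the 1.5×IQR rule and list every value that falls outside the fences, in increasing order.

607, 1070

IQR = Q3 − Q1 = 381.00 − 236.00 = 145.00.
Lower fence = Q1 − 1.5·IQR = 236.00 − 217.50 = 18.50.
Upper fence = Q3 + 1.5·IQR = 381.00 + 217.50 = 598.50.
607 > 598.50 → outlier.
1070 > 598.50 → outlier.
All remaining values lie within [18.50, 598.50].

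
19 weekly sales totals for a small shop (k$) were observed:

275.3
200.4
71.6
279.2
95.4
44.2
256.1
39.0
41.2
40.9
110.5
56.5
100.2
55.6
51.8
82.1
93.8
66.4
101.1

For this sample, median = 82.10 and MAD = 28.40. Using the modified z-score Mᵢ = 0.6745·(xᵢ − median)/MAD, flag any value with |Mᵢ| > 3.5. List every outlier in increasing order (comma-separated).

|Mᵢ| > 3.5 ⇔ |xᵢ − 82.10| > 3.5·28.40/0.6745 = 147.37.
So outliers lie outside [-65.27, 229.47].
256.1: M = 4.13 → outlier.
275.3: M = 4.59 → outlier.
279.2: M = 4.68 → outlier.

256.1, 275.3, 279.2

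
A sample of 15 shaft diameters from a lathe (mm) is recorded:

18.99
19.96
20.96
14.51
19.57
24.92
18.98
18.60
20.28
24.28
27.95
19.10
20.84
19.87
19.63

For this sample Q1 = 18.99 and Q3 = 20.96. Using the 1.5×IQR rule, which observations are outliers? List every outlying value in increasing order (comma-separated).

IQR = Q3 − Q1 = 20.96 − 18.99 = 1.97.
Lower fence = Q1 − 1.5·IQR = 18.99 − 2.955 = 16.035.
Upper fence = Q3 + 1.5·IQR = 20.96 + 2.955 = 23.915.
14.51 < 16.035 → outlier.
24.28 > 23.915 → outlier.
24.92 > 23.915 → outlier.
27.95 > 23.915 → outlier.
All remaining values lie within [16.035, 23.915].

14.51, 24.28, 24.92, 27.95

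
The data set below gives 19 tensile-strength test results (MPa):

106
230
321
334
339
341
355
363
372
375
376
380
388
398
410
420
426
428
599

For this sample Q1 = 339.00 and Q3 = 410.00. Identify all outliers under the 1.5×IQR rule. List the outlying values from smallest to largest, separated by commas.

IQR = Q3 − Q1 = 410.00 − 339.00 = 71.00.
Lower fence = Q1 − 1.5·IQR = 339.00 − 106.50 = 232.50.
Upper fence = Q3 + 1.5·IQR = 410.00 + 106.50 = 516.50.
106 < 232.50 → outlier.
230 < 232.50 → outlier.
599 > 516.50 → outlier.
All remaining values lie within [232.50, 516.50].

106, 230, 599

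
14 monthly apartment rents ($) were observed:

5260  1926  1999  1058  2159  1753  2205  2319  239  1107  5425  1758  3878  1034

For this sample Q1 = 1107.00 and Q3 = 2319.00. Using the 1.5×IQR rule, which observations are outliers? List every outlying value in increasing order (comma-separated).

5260, 5425

IQR = Q3 − Q1 = 2319.00 − 1107.00 = 1212.00.
Lower fence = Q1 − 1.5·IQR = 1107.00 − 1818.00 = -711.00.
Upper fence = Q3 + 1.5·IQR = 2319.00 + 1818.00 = 4137.00.
5260 > 4137.00 → outlier.
5425 > 4137.00 → outlier.
All remaining values lie within [-711.00, 4137.00].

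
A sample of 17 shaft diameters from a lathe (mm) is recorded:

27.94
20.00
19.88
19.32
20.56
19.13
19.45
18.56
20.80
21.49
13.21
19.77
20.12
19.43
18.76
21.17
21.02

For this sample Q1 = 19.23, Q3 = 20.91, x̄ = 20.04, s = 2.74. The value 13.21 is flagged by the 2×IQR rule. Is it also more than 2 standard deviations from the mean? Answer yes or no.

yes

z = (13.21 − 20.04) / 2.74 = -2.49.
|z| = 2.49 > 2.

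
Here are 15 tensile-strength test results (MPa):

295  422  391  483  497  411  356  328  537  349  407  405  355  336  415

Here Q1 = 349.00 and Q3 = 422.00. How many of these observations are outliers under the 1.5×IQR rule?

IQR = 73.00; fences at 349.00 − 109.50 = 239.50 and 422.00 + 109.50 = 531.50.
Outside the cutoffs: 537.

1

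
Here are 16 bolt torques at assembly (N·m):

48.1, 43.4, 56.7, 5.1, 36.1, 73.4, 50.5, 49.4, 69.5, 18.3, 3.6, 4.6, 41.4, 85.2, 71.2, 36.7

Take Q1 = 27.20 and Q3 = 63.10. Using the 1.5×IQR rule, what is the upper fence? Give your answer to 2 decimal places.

IQR = Q3 − Q1 = 63.10 − 27.20 = 35.90.
Lower fence = Q1 − 1.5·IQR = 27.20 − 53.85 = -26.65.
Upper fence = Q3 + 1.5·IQR = 63.10 + 53.85 = 116.95.

116.95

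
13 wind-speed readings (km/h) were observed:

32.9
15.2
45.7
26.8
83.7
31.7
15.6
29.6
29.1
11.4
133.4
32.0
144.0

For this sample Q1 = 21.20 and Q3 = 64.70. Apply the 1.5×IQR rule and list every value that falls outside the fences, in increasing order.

133.4, 144.0

IQR = Q3 − Q1 = 64.70 − 21.20 = 43.50.
Lower fence = Q1 − 1.5·IQR = 21.20 − 65.25 = -44.05.
Upper fence = Q3 + 1.5·IQR = 64.70 + 65.25 = 129.95.
133.4 > 129.95 → outlier.
144.0 > 129.95 → outlier.
All remaining values lie within [-44.05, 129.95].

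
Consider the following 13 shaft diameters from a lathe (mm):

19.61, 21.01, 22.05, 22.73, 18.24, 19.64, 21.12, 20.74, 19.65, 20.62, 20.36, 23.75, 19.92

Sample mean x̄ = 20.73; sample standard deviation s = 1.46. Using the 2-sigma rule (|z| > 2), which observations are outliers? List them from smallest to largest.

Cutoffs at x̄ ± 2s: 20.73 ± 2·1.46 = [17.81, 23.65].
23.75: z = 2.07, |z| > 2 → outlier.
Every other value lies within [17.81, 23.65].

23.75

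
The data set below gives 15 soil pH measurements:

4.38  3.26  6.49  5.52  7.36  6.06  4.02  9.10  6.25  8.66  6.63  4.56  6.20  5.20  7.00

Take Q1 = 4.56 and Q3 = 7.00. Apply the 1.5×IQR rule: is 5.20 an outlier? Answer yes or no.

IQR = Q3 − Q1 = 7.00 − 4.56 = 2.44.
Lower fence = Q1 − 1.5·IQR = 4.56 − 3.66 = 0.90.
Upper fence = Q3 + 1.5·IQR = 7.00 + 3.66 = 10.66.
5.20 lies within [0.90, 10.66].

no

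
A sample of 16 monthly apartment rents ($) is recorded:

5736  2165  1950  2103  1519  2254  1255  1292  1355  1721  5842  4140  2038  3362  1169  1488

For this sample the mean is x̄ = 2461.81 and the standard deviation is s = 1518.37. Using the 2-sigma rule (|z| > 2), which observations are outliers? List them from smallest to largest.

Cutoffs at x̄ ± 2s: 2461.81 ± 2·1518.37 = [-574.93, 5498.55].
5736: z = 2.16, |z| > 2 → outlier.
5842: z = 2.23, |z| > 2 → outlier.
Every other value lies within [-574.93, 5498.55].

5736, 5842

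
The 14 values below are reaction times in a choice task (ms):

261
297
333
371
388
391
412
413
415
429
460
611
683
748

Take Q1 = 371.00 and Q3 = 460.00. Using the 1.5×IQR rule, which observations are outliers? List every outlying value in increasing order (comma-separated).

611, 683, 748

IQR = Q3 − Q1 = 460.00 − 371.00 = 89.00.
Lower fence = Q1 − 1.5·IQR = 371.00 − 133.50 = 237.50.
Upper fence = Q3 + 1.5·IQR = 460.00 + 133.50 = 593.50.
611 > 593.50 → outlier.
683 > 593.50 → outlier.
748 > 593.50 → outlier.
All remaining values lie within [237.50, 593.50].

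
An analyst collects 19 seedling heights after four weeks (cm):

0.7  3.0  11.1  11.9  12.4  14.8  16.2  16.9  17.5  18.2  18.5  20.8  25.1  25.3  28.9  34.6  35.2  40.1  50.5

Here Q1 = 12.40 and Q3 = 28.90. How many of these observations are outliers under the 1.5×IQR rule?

IQR = 16.50; fences at 12.40 − 24.75 = -12.35 and 28.90 + 24.75 = 53.65.
Every value lies within the cutoffs.

0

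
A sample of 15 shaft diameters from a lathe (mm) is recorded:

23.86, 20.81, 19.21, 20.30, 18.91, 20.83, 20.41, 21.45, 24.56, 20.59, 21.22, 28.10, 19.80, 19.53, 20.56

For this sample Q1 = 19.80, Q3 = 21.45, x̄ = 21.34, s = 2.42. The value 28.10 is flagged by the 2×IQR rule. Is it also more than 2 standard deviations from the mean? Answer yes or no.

z = (28.10 − 21.34) / 2.42 = 2.79.
|z| = 2.79 > 2.

yes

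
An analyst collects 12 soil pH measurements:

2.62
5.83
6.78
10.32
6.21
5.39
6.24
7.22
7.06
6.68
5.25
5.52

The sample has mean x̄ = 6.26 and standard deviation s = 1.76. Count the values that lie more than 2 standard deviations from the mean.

2

Cutoffs: x̄ ± 2s = [2.74, 9.78].
Outside the cutoffs: 2.62, 10.32.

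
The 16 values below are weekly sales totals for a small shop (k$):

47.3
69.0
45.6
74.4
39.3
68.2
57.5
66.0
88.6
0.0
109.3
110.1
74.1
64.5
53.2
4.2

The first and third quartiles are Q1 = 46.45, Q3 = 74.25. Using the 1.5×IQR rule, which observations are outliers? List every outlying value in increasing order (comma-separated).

0.0, 4.2

IQR = Q3 − Q1 = 74.25 − 46.45 = 27.80.
Lower fence = Q1 − 1.5·IQR = 46.45 − 41.70 = 4.75.
Upper fence = Q3 + 1.5·IQR = 74.25 + 41.70 = 115.95.
0.0 < 4.75 → outlier.
4.2 < 4.75 → outlier.
All remaining values lie within [4.75, 115.95].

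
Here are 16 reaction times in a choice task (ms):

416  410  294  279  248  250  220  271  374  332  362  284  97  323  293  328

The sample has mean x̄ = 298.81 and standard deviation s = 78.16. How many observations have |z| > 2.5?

1

Cutoffs: x̄ ± 2.5s = [103.41, 494.21].
Outside the cutoffs: 97.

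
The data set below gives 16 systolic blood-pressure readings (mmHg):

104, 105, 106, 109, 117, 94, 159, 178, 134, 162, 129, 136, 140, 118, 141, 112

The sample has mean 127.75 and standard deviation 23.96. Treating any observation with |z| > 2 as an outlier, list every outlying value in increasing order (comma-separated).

178

Cutoffs at x̄ ± 2s: 127.75 ± 2·23.96 = [79.83, 175.67].
178: z = 2.10, |z| > 2 → outlier.
Every other value lies within [79.83, 175.67].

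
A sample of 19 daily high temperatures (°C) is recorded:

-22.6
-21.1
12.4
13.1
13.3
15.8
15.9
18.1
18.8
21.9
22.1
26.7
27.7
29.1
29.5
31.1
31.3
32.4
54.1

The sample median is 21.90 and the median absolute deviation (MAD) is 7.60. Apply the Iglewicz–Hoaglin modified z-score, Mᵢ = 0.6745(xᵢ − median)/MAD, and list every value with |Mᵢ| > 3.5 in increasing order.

-22.6, -21.1

|Mᵢ| > 3.5 ⇔ |xᵢ − 21.90| > 3.5·7.60/0.6745 = 39.44.
So outliers lie outside [-17.54, 61.34].
-22.6: M = -3.95 → outlier.
-21.1: M = -3.82 → outlier.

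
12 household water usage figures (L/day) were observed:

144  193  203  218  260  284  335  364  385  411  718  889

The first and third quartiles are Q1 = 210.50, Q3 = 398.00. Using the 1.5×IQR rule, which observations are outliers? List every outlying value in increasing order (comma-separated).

IQR = Q3 − Q1 = 398.00 − 210.50 = 187.50.
Lower fence = Q1 − 1.5·IQR = 210.50 − 281.25 = -70.75.
Upper fence = Q3 + 1.5·IQR = 398.00 + 281.25 = 679.25.
718 > 679.25 → outlier.
889 > 679.25 → outlier.
All remaining values lie within [-70.75, 679.25].

718, 889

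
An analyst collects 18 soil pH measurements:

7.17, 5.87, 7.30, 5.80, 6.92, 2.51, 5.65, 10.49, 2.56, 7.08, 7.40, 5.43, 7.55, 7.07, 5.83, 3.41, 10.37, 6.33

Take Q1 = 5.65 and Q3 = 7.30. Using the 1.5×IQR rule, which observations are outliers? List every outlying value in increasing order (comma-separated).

IQR = Q3 − Q1 = 7.30 − 5.65 = 1.65.
Lower fence = Q1 − 1.5·IQR = 5.65 − 2.475 = 3.175.
Upper fence = Q3 + 1.5·IQR = 7.30 + 2.475 = 9.775.
2.51 < 3.175 → outlier.
2.56 < 3.175 → outlier.
10.37 > 9.775 → outlier.
10.49 > 9.775 → outlier.
All remaining values lie within [3.175, 9.775].

2.51, 2.56, 10.37, 10.49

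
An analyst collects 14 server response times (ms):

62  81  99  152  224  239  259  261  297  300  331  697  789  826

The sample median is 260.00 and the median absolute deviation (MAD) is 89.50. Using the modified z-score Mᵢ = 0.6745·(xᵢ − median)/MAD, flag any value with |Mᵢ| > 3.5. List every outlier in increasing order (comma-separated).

789, 826

|Mᵢ| > 3.5 ⇔ |xᵢ − 260.00| > 3.5·89.50/0.6745 = 464.42.
So outliers lie outside [-204.42, 724.42].
789: M = 3.99 → outlier.
826: M = 4.27 → outlier.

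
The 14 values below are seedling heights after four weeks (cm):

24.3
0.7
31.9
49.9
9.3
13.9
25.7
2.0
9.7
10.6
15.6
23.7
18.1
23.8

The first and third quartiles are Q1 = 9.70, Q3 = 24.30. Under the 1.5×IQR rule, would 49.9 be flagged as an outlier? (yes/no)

IQR = Q3 − Q1 = 24.30 − 9.70 = 14.60.
Lower fence = Q1 − 1.5·IQR = 9.70 − 21.90 = -12.20.
Upper fence = Q3 + 1.5·IQR = 24.30 + 21.90 = 46.20.
49.9 lies above the upper fence.

yes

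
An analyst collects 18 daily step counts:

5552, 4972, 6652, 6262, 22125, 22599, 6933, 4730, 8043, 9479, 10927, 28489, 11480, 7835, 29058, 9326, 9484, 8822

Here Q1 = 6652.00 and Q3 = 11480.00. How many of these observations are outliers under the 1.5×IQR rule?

IQR = 4828.00; fences at 6652.00 − 7242.00 = -590.00 and 11480.00 + 7242.00 = 18722.00.
Outside the cutoffs: 22125, 22599, 28489, 29058.

4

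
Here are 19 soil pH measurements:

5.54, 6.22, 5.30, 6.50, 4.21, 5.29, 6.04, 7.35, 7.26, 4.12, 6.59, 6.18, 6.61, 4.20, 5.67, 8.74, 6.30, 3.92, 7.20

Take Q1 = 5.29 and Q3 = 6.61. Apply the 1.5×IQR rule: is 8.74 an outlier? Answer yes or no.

IQR = Q3 − Q1 = 6.61 − 5.29 = 1.32.
Lower fence = Q1 − 1.5·IQR = 5.29 − 1.98 = 3.31.
Upper fence = Q3 + 1.5·IQR = 6.61 + 1.98 = 8.59.
8.74 lies above the upper fence.

yes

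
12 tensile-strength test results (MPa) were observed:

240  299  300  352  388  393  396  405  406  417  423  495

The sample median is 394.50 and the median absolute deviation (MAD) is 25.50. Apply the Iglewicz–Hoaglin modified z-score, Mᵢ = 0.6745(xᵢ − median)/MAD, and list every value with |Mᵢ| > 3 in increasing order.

|Mᵢ| > 3 ⇔ |xᵢ − 394.50| > 3·25.50/0.6745 = 113.42.
So outliers lie outside [281.08, 507.92].
240: M = -4.09 → outlier.

240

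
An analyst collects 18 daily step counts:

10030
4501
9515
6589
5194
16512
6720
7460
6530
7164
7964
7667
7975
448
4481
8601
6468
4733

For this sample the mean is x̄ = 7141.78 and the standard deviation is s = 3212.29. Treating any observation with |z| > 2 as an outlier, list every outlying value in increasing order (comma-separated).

448, 16512

Cutoffs at x̄ ± 2s: 7141.78 ± 2·3212.29 = [717.20, 13566.36].
448: z = -2.08, |z| > 2 → outlier.
16512: z = 2.92, |z| > 2 → outlier.
Every other value lies within [717.20, 13566.36].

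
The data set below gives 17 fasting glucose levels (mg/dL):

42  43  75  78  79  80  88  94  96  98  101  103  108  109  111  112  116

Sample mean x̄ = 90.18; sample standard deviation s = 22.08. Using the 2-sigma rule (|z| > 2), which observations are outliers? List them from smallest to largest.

Cutoffs at x̄ ± 2s: 90.18 ± 2·22.08 = [46.02, 134.34].
42: z = -2.18, |z| > 2 → outlier.
43: z = -2.14, |z| > 2 → outlier.
Every other value lies within [46.02, 134.34].

42, 43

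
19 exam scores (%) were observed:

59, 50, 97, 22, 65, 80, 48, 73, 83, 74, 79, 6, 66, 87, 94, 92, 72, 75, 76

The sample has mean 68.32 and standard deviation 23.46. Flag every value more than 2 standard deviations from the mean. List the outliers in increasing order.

6

Cutoffs at x̄ ± 2s: 68.32 ± 2·23.46 = [21.40, 115.24].
6: z = -2.66, |z| > 2 → outlier.
Every other value lies within [21.40, 115.24].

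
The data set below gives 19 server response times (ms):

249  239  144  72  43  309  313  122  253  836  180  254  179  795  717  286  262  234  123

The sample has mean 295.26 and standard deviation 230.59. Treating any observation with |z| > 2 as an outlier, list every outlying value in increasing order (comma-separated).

795, 836

Cutoffs at x̄ ± 2s: 295.26 ± 2·230.59 = [-165.92, 756.44].
795: z = 2.17, |z| > 2 → outlier.
836: z = 2.35, |z| > 2 → outlier.
Every other value lies within [-165.92, 756.44].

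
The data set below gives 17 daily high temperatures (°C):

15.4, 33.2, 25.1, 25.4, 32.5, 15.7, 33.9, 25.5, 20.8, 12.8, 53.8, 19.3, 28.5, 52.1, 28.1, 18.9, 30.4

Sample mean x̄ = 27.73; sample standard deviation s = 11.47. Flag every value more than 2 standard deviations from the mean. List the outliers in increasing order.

Cutoffs at x̄ ± 2s: 27.73 ± 2·11.47 = [4.79, 50.67].
52.1: z = 2.12, |z| > 2 → outlier.
53.8: z = 2.27, |z| > 2 → outlier.
Every other value lies within [4.79, 50.67].

52.1, 53.8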